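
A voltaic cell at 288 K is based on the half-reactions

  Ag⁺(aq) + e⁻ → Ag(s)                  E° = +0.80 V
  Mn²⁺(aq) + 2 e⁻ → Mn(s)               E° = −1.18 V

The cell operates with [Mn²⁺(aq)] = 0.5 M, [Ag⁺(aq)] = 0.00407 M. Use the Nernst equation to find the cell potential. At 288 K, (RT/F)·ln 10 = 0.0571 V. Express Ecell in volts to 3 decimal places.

+1.852 V

The Ag⁺/Ag couple has the more positive E°, so it is the cathode; Mn²⁺/Mn is the anode.
The standard potential is +0.80 − (−1.18) = +1.98 V and the balanced reaction transfers n = 2 electrons.
For the overall reaction 2 Ag⁺(aq) + Mn(s) → 2 Ag(s) + Mn²⁺(aq), Q = [Mn²⁺(aq)] / [Ag⁺(aq)]^2 = 3.02×10^4, giving log Q = 4.480.
By the Nernst equation, E = +1.98 − (0.0571/2)·(4.480) = +1.852 V.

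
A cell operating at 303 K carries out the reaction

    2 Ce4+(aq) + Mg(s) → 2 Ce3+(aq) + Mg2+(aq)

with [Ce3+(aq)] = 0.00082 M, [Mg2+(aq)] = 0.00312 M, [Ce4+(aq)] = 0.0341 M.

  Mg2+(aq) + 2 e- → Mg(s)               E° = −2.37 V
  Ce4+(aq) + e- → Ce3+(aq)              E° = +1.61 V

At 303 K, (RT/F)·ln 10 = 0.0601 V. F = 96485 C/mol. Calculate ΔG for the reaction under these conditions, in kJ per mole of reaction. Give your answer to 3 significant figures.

With Ce⁴⁺/Ce³⁺ reduced at the cathode, E°cell = +1.61 − (−2.37) = +3.98 V and n = 2.
Q = ([Ce3+(aq)]^2·[Mg2+(aq)]) / [Ce4+(aq)]^2 = 1.8×10^−6, so log Q = −5.744 and E = +3.98 − (0.0601/2)(−5.744) = +4.1526 V.
Then ΔG = −nFE = −2 × 96485 × +4.1526 J/mol = −801 kJ/mol.

−801 kJ/mol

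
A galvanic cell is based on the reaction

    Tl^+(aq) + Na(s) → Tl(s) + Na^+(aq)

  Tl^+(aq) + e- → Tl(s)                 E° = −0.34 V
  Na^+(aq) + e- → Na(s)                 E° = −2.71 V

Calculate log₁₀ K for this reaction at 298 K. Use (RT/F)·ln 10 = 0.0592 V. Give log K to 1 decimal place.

log K = 40.0

The Tl⁺/Tl couple is reduced (cathode); E°cell = −0.34 − (−2.71) = +2.37 V with n = 1.
At equilibrium E = 0, so log K = nE°cell / 0.0592 = (1)(+2.37) / 0.0592 = 40.0.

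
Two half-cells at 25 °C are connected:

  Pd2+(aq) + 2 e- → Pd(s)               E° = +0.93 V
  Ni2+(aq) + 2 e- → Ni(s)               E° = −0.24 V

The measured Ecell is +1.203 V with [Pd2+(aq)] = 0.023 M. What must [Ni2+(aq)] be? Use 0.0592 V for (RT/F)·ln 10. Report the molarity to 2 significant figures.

0.0018 M

The Pd²⁺/Pd couple has the larger reduction potential, so it is the cathode: E°cell = +0.93 − (−0.24) = +1.17 V and n = 2.
From the Nernst equation, log Q = n(E° − E)/0.0592 = 2·(+1.17 − (+1.203))/0.0592 = −1.115.
Balancing electrons gives Pd2+(aq) + Ni(s) → Pd(s) + Ni2+(aq); thus Q = [Ni2+(aq)] / [Pd2+(aq)].
Isolating [Ni2+(aq)] in Q = 10^{−1.115} yields log [Ni2+(aq)] = −2.753, i.e. 0.0018 M.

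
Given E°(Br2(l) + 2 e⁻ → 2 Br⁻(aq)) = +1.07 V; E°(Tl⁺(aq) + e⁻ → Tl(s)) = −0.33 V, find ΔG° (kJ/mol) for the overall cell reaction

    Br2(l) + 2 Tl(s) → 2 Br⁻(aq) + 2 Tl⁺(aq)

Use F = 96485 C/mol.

−270 kJ/mol

In the reaction as written Br2(l) is reduced, so the Br₂/Br⁻ couple is the cathode and Tl⁺/Tl is the anode.
E°cell = +1.07 − (−0.33) = +1.40 V; balancing electrons gives n = 2.
ΔG° = −nFE°cell = −(2)(96485)(+1.40) J/mol = −270 kJ/mol.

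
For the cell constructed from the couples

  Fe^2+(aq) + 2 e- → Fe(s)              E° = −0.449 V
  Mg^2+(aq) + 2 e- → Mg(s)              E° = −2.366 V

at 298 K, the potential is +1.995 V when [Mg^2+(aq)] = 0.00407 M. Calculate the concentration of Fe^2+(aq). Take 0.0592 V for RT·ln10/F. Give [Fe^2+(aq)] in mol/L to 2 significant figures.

1.8 M

Fe²⁺/Fe is the cathode (higher E°); E°cell = −0.449 − (−2.366) = +1.917 V with n = 2.
Since E = E° − (0.0592/n)·log Q, log Q = n(E° − E)/0.0592 = −2.635.
For Fe^2+(aq) + Mg(s) → Fe(s) + Mg^2+(aq), the reaction quotient is Q = [Mg^2+(aq)] / [Fe^2+(aq)].
Substituting the known concentrations and solving, log [Fe^2+(aq)] = 0.245 and [Fe^2+(aq)] = 1.8 M.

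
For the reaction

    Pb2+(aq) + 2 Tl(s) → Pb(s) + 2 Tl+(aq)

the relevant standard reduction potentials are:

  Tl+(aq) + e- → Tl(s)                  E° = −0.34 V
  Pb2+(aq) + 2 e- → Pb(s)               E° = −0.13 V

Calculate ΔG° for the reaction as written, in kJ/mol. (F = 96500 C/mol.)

−40.5 kJ/mol

In the reaction as written Pb2+(aq) is reduced, so the Pb²⁺/Pb couple is the cathode and Tl⁺/Tl is the anode.
E°cell = −0.13 − (−0.34) = +0.21 V; balancing electrons gives n = 2.
ΔG° = −nFE°cell = −(2)(96500)(+0.21) J/mol = −40.5 kJ/mol.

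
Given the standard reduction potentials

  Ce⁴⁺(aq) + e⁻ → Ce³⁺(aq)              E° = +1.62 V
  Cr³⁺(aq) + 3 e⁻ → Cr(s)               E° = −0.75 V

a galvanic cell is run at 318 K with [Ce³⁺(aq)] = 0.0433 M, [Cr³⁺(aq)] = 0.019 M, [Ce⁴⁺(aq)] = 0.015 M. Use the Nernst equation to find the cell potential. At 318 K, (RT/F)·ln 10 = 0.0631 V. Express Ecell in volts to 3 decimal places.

+2.377 V

Since E°(Ce⁴⁺/Ce³⁺) > E°(Cr³⁺/Cr), Ce⁴⁺/Ce³⁺ serves as the cathode.
The standard potential is +1.62 − (−0.75) = +2.37 V and the balanced reaction transfers n = 3 electrons.
Balancing gives 3 Ce⁴⁺(aq) + Cr(s) → 3 Ce³⁺(aq) + Cr³⁺(aq); hence Q = ([Ce³⁺(aq)]^3·[Cr³⁺(aq)]) / [Ce⁴⁺(aq)]^3 = 0.457 (log Q = −0.340).
Applying E = E° − (RT ln10/nF)·log Q gives +2.37 − (0.0631/3)(−0.340) = +2.377 V.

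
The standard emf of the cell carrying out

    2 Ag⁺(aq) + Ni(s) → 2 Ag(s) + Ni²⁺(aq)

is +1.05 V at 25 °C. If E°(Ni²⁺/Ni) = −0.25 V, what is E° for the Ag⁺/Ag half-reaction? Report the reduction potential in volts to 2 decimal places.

+0.80 V

In the reaction as written the Ag⁺/Ag couple is reduced (cathode) and Ni²⁺/Ni is oxidized (anode), so E°cell = E°(Ag⁺/Ag) − E°(Ni²⁺/Ni).
E°(Ag⁺/Ag) = E°cell + E°(anode) = +1.05 + (−0.25) = +0.80 V.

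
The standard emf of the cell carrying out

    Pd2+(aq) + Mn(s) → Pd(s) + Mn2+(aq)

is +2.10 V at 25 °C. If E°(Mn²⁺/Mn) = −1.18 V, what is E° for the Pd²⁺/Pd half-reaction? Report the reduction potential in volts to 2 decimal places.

+0.92 V

In the reaction as written the Pd²⁺/Pd couple is reduced (cathode) and Mn²⁺/Mn is oxidized (anode), so E°cell = E°(Pd²⁺/Pd) − E°(Mn²⁺/Mn).
E°(Pd²⁺/Pd) = E°cell + E°(anode) = +2.10 + (−1.18) = +0.92 V.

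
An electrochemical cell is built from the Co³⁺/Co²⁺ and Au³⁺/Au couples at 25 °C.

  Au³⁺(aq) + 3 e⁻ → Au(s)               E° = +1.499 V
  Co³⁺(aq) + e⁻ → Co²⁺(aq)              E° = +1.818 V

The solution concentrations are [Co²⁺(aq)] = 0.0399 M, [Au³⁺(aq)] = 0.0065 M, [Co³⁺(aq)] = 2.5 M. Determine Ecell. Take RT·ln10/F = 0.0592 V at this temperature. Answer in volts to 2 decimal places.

+0.47 V

Co³⁺/Co²⁺ is reduced (cathode, E° = +1.818 V) and Au³⁺/Au is oxidized (anode).
E°cell = +1.818 − (+1.499) = +0.319 V, with n = 3 electrons transferred.
Balancing gives 3 Co³⁺(aq) + Au(s) → 3 Co²⁺(aq) + Au³⁺(aq); hence Q = ([Co²⁺(aq)]^3·[Au³⁺(aq)]) / [Co³⁺(aq)]^3 = 2.64×10^−8 (log Q = −7.578).
Applying E = E° − (RT ln10/nF)·log Q gives +0.319 − (0.0592/3)(−7.578) = +0.47 V.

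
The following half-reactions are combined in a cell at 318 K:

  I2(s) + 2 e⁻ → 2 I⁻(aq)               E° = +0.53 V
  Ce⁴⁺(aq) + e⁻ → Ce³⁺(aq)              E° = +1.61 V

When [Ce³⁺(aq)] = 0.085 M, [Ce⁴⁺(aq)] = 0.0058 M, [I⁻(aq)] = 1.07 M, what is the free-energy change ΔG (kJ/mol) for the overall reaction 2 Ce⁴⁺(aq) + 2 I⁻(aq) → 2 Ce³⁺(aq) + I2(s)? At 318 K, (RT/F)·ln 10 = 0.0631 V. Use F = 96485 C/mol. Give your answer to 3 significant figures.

The standard cell potential is +1.61 − (+0.53) = +1.08 V, with n = 2 electrons in the balanced equation.
Here Q = [Ce³⁺(aq)]^2 / ([Ce⁴⁺(aq)]^2·[I⁻(aq)]^2) = 188 (log Q = 2.273), giving E = +1.08 − (0.0631/2)·(2.273) = +1.0083 V.
ΔG = −nFE = −(2)(96485)(+1.0083) J/mol = −195 kJ/mol.

−195 kJ/mol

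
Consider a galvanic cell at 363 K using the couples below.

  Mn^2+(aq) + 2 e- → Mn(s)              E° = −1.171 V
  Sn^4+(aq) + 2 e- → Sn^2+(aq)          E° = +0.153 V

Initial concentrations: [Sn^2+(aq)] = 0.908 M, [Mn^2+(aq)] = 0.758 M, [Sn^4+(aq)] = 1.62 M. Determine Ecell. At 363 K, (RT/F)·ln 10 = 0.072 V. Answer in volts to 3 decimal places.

+1.337 V

The Sn⁴⁺/Sn²⁺ couple has the more positive E°, so it is the cathode; Mn²⁺/Mn is the anode.
E°cell = +0.153 − (−1.171) = +1.324 V, with n = 2 electrons transferred.
The balanced reaction is Sn^4+(aq) + Mn(s) → Sn^2+(aq) + Mn^2+(aq), so Q = ([Sn^2+(aq)]·[Mn^2+(aq)]) / [Sn^4+(aq)] = 0.425 and log Q = −0.372.
Applying E = E° − (RT ln10/nF)·log Q gives +1.324 − (0.072/2)(−0.372) = +1.337 V.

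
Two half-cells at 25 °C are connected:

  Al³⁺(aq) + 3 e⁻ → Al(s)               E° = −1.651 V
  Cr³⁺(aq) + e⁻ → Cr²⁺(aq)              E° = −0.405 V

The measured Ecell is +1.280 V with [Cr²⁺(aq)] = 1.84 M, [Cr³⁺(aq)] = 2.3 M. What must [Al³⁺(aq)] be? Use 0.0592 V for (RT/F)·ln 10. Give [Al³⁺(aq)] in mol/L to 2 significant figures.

0.037 M

Cr³⁺/Cr²⁺ is the cathode (higher E°); E°cell = −0.405 − (−1.651) = +1.246 V with n = 3.
Rearranging E = E° − (0.0592/n)·log Q gives log Q = 3(+1.246 − (+1.280))/0.0592 = −1.723.
The balanced reaction is 3 Cr³⁺(aq) + Al(s) → 3 Cr²⁺(aq) + Al³⁺(aq), so Q = ([Cr²⁺(aq)]^3·[Al³⁺(aq)]) / [Cr³⁺(aq)]^3.
Solving for the unknown gives log [Al³⁺(aq)] = −1.432, so [Al³⁺(aq)] ≈ 0.037 M.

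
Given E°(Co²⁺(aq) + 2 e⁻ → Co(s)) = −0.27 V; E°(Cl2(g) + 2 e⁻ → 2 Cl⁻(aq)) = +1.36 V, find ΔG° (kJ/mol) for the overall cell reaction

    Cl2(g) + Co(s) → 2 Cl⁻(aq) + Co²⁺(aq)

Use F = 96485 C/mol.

In the reaction as written Cl2(g) is reduced, so the Cl₂/Cl⁻ couple is the cathode and Co²⁺/Co is the anode.
E°cell = +1.36 − (−0.27) = +1.63 V; balancing electrons gives n = 2.
ΔG° = −nFE°cell = −(2)(96485)(+1.63) J/mol = −315 kJ/mol.

−315 kJ/mol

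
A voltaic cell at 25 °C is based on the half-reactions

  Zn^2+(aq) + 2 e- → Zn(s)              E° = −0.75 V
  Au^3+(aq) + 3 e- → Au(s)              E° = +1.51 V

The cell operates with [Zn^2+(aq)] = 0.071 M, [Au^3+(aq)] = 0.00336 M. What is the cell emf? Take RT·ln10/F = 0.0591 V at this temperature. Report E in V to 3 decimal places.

+2.245 V

Since E°(Au³⁺/Au) > E°(Zn²⁺/Zn), Au³⁺/Au serves as the cathode.
E°cell = +1.51 − (−0.75) = +2.26 V, with n = 6 electrons transferred.
For the overall reaction 2 Au^3+(aq) + 3 Zn(s) → 2 Au(s) + 3 Zn^2+(aq), Q = [Zn^2+(aq)]^3 / [Au^3+(aq)]^2 = 31.7, giving log Q = 1.501.
By the Nernst equation, E = +2.26 − (0.0591/6)·(1.501) = +2.245 V.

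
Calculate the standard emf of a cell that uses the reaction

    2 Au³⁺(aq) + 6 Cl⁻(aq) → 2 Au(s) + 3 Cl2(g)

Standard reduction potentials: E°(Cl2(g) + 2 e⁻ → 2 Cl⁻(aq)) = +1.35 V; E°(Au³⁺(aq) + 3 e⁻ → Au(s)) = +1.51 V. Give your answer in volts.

+0.16 V

Au³⁺(aq) gains electrons, so the Au³⁺/Au couple is the cathode; the Cl₂/Cl⁻ couple is the anode.
E°cell = E°(cathode) − E°(anode) = +1.51 − (+1.35) = +0.16 V.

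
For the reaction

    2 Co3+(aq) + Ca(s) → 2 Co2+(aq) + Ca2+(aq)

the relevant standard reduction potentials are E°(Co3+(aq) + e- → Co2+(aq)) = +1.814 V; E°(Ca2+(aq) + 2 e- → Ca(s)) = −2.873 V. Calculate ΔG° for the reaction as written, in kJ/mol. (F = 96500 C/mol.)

−905 kJ/mol

In the reaction as written Co3+(aq) is reduced, so the Co³⁺/Co²⁺ couple is the cathode and Ca²⁺/Ca is the anode.
E°cell = +1.814 − (−2.873) = +4.687 V; balancing electrons gives n = 2.
ΔG° = −nFE°cell = −(2)(96500)(+4.687) J/mol = −905 kJ/mol.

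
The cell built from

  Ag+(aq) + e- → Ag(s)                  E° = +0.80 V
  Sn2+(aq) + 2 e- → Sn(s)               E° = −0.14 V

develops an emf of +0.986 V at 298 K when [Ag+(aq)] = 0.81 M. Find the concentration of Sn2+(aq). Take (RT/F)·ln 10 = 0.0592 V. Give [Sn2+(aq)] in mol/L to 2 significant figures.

0.018 M

With Ag⁺/Ag at the cathode and Sn²⁺/Sn at the anode, E°cell = +0.80 − (−0.14) = +0.94 V (n = 2).
Rearranging E = E° − (0.0592/n)·log Q gives log Q = 2(+0.94 − (+0.986))/0.0592 = −1.554.
For 2 Ag+(aq) + Sn(s) → 2 Ag(s) + Sn2+(aq), the reaction quotient is Q = [Sn2+(aq)] / [Ag+(aq)]^2.
Isolating [Sn2+(aq)] in Q = 10^{−1.554} yields log [Sn2+(aq)] = −1.737, i.e. 0.018 M.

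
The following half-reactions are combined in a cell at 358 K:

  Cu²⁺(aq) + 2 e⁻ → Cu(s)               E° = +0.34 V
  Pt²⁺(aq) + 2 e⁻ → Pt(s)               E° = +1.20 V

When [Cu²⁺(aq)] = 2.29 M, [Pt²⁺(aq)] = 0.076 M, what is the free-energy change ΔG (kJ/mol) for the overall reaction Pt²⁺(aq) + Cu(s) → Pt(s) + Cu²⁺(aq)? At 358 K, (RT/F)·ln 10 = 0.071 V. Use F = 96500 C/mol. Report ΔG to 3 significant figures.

With Pt²⁺/Pt reduced at the cathode, E°cell = +1.20 − (+0.34) = +0.86 V and n = 2.
Here Q = [Cu²⁺(aq)] / [Pt²⁺(aq)] = 30.1 (log Q = 1.479), giving E = +0.86 − (0.071/2)·(1.479) = +0.8075 V.
Then ΔG = −nFE = −2 × 96500 × +0.8075 J/mol = −156 kJ/mol.

−156 kJ/mol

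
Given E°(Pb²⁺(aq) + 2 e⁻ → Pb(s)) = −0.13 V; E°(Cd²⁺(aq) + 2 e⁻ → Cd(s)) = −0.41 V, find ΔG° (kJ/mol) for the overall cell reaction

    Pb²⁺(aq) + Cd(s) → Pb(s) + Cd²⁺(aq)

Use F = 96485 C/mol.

In the reaction as written Pb²⁺(aq) is reduced, so the Pb²⁺/Pb couple is the cathode and Cd²⁺/Cd is the anode.
E°cell = −0.13 − (−0.41) = +0.28 V; balancing electrons gives n = 2.
ΔG° = −nFE°cell = −(2)(96485)(+0.28) J/mol = −54.0 kJ/mol.

−54.0 kJ/mol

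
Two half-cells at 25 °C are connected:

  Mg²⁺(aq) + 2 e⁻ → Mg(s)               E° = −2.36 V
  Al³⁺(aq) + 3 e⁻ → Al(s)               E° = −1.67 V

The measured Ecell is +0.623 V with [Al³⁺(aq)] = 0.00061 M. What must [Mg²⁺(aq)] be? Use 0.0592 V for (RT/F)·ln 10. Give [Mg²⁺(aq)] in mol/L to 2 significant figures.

Al³⁺/Al is the cathode (higher E°); E°cell = −1.67 − (−2.36) = +0.69 V with n = 6.
Rearranging E = E° − (0.0592/n)·log Q gives log Q = 6(+0.69 − (+0.623))/0.0592 = 6.791.
Balancing electrons gives 2 Al³⁺(aq) + 3 Mg(s) → 2 Al(s) + 3 Mg²⁺(aq); thus Q = [Mg²⁺(aq)]^3 / [Al³⁺(aq)]^2.
Solving for the unknown gives log [Mg²⁺(aq)] = 0.121, so [Mg²⁺(aq)] ≈ 1.3 M.

1.3 M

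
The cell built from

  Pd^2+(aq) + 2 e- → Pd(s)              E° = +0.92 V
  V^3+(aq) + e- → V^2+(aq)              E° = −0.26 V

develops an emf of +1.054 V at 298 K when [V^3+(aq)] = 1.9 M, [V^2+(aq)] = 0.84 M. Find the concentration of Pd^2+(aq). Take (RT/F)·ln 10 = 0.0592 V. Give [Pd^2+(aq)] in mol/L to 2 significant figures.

The Pd²⁺/Pd couple has the larger reduction potential, so it is the cathode: E°cell = +0.92 − (−0.26) = +1.18 V and n = 2.
From the Nernst equation, log Q = n(E° − E)/0.0592 = 2·(+1.18 − (+1.054))/0.0592 = 4.257.
The balanced reaction is Pd^2+(aq) + 2 V^2+(aq) → Pd(s) + 2 V^3+(aq), so Q = [V^3+(aq)]^2 / ([Pd^2+(aq)]·[V^2+(aq)]^2).
Substituting the known concentrations and solving, log [Pd^2+(aq)] = −3.548 and [Pd^2+(aq)] = 0.00028 M.

0.00028 M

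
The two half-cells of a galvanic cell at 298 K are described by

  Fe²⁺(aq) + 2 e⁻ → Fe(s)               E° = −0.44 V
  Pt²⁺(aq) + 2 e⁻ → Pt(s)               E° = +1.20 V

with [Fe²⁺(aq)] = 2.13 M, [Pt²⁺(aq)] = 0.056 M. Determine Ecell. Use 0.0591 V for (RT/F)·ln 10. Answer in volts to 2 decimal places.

Pt²⁺/Pt is reduced (cathode, E° = +1.20 V) and Fe²⁺/Fe is oxidized (anode).
E°cell = E°cat − E°an = +1.20 − (−0.44) = +1.64 V; n = 2.
For the overall reaction Pt²⁺(aq) + Fe(s) → Pt(s) + Fe²⁺(aq), Q = [Fe²⁺(aq)] / [Pt²⁺(aq)] = 38, giving log Q = 1.580.
Applying E = E° − (RT ln10/nF)·log Q gives +1.64 − (0.0591/2)(1.580) = +1.59 V.

+1.59 V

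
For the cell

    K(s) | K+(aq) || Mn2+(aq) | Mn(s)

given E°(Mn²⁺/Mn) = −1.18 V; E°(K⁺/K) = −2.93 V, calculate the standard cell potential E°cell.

+1.75 V

By convention the left-hand electrode in cell notation is the anode (oxidation) and the right-hand electrode is the cathode (reduction).
E°cell = E°(right) − E°(left) = −1.18 − (−2.93) = +1.75 V.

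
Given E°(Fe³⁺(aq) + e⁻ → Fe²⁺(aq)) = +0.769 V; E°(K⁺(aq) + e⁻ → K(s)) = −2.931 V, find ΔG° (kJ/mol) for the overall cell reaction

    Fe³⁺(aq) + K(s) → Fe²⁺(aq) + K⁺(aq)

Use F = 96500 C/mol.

In the reaction as written Fe³⁺(aq) is reduced, so the Fe³⁺/Fe²⁺ couple is the cathode and K⁺/K is the anode.
E°cell = +0.769 − (−2.931) = +3.700 V; balancing electrons gives n = 1.
ΔG° = −nFE°cell = −(1)(96500)(+3.700) J/mol = −357 kJ/mol.

−357 kJ/mol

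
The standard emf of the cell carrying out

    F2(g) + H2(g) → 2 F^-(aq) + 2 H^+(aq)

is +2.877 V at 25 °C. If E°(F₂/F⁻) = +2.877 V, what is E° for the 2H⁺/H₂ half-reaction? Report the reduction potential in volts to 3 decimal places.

In the reaction as written the F₂/F⁻ couple is reduced (cathode) and 2H⁺/H₂ is oxidized (anode), so E°cell = E°(F₂/F⁻) − E°(2H⁺/H₂).
E°(2H⁺/H₂) = E°(cathode) − E°cell = +2.877 − (+2.877) = +0.000 V.

+0.000 V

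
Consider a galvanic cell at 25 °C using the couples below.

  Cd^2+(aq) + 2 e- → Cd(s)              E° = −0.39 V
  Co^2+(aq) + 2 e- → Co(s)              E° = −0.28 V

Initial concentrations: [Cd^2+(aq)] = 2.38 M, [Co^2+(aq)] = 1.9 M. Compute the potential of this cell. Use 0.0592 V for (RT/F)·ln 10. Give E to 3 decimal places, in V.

The Co²⁺/Co couple has the more positive E°, so it is the cathode; Cd²⁺/Cd is the anode.
E°cell = E°cat − E°an = −0.28 − (−0.39) = +0.11 V; n = 2.
Balancing gives Co^2+(aq) + Cd(s) → Co(s) + Cd^2+(aq); hence Q = [Cd^2+(aq)] / [Co^2+(aq)] = 1.25 (log Q = 0.098).
Applying E = E° − (RT ln10/nF)·log Q gives +0.11 − (0.0592/2)(0.098) = +0.107 V.

+0.107 V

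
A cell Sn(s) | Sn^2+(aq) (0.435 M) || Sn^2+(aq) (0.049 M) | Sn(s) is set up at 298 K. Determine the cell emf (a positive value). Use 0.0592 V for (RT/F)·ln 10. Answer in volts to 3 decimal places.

0.028 V

For a concentration cell E°cell = 0, since both electrodes use the same couple.
The compartment with the higher Sn^2+(aq) concentration (0.435 M) acts as the cathode; ions are reduced there and produced at the dilute (0.049 M) anode.
With n = 2, Ecell = −(0.0592/2)·log([dilute]/[conc]) = −(0.0592/2)·log(0.049/0.435) = +0.028 V.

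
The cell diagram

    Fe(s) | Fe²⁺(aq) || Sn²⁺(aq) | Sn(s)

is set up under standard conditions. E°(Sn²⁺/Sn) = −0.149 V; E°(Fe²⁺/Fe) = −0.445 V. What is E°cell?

+0.296 V

By convention the left-hand electrode in cell notation is the anode (oxidation) and the right-hand electrode is the cathode (reduction).
E°cell = E°(right) − E°(left) = −0.149 − (−0.445) = +0.296 V.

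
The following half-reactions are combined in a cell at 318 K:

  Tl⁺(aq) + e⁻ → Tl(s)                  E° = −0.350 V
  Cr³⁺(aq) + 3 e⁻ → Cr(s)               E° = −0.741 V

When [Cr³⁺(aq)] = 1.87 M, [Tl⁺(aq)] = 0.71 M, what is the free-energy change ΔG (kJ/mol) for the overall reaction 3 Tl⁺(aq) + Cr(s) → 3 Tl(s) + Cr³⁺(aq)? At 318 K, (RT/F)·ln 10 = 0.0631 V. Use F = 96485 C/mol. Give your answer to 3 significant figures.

−109 kJ/mol

E°cell = −0.350 − (−0.741) = +0.391 V; the balanced reaction transfers n = 3 electrons.
Q = [Cr³⁺(aq)] / [Tl⁺(aq)]^3 = 5.22, so log Q = 0.718 and E = +0.391 − (0.0631/3)(0.718) = +0.3759 V.
ΔG = −nFE = −(3)(96485)(+0.3759) J/mol = −109 kJ/mol.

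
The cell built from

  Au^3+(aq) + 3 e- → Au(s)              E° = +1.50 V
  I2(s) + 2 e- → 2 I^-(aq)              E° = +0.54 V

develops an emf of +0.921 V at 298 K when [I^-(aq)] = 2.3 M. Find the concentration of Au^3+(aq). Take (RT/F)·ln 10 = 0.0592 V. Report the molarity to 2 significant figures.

0.00087 M

With Au³⁺/Au at the cathode and I₂/I⁻ at the anode, E°cell = +1.50 − (+0.54) = +0.96 V (n = 6).
Rearranging E = E° − (0.0592/n)·log Q gives log Q = 6(+0.96 − (+0.921))/0.0592 = 3.953.
Balancing electrons gives 2 Au^3+(aq) + 6 I^-(aq) → 2 Au(s) + 3 I2(s); thus Q = 1 / ([Au^3+(aq)]^2·[I^-(aq)]^6).
Substituting the known concentrations and solving, log [Au^3+(aq)] = −3.062 and [Au^3+(aq)] = 0.00087 M.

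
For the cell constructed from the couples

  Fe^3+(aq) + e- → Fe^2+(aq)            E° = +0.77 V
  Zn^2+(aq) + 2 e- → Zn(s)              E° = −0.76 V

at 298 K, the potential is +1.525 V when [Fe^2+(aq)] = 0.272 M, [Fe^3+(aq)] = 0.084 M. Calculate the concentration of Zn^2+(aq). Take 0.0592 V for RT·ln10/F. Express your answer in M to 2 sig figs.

With Fe³⁺/Fe²⁺ at the cathode and Zn²⁺/Zn at the anode, E°cell = +0.77 − (−0.76) = +1.53 V (n = 2).
From the Nernst equation, log Q = n(E° − E)/0.0592 = 2·(+1.53 − (+1.525))/0.0592 = 0.169.
Balancing electrons gives 2 Fe^3+(aq) + Zn(s) → 2 Fe^2+(aq) + Zn^2+(aq); thus Q = ([Fe^2+(aq)]^2·[Zn^2+(aq)]) / [Fe^3+(aq)]^2.
Substituting the known concentrations and solving, log [Zn^2+(aq)] = −0.852 and [Zn^2+(aq)] = 0.14 M.

0.14 M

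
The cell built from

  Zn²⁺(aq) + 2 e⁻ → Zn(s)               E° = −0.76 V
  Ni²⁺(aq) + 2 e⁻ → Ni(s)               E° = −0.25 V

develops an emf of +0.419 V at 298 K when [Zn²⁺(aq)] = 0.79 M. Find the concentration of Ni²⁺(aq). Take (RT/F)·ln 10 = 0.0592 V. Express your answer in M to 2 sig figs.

0.00067 M

The Ni²⁺/Ni couple has the larger reduction potential, so it is the cathode: E°cell = −0.25 − (−0.76) = +0.51 V and n = 2.
From the Nernst equation, log Q = n(E° − E)/0.0592 = 2·(+0.51 − (+0.419))/0.0592 = 3.074.
Balancing electrons gives Ni²⁺(aq) + Zn(s) → Ni(s) + Zn²⁺(aq); thus Q = [Zn²⁺(aq)] / [Ni²⁺(aq)].
Solving for the unknown gives log [Ni²⁺(aq)] = −3.176, so [Ni²⁺(aq)] ≈ 0.00067 M.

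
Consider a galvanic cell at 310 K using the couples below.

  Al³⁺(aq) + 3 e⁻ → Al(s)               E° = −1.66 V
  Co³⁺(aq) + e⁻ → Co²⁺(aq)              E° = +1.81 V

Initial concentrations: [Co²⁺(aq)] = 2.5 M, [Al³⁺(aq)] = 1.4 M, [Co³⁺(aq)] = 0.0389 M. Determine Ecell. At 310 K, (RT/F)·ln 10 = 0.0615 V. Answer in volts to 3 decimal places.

Co³⁺/Co²⁺ is reduced (cathode, E° = +1.81 V) and Al³⁺/Al is oxidized (anode).
The standard potential is +1.81 − (−1.66) = +3.47 V and the balanced reaction transfers n = 3 electrons.
Balancing gives 3 Co³⁺(aq) + Al(s) → 3 Co²⁺(aq) + Al³⁺(aq); hence Q = ([Co²⁺(aq)]^3·[Al³⁺(aq)]) / [Co³⁺(aq)]^3 = 3.72×10^5 (log Q = 5.570).
By the Nernst equation, E = +3.47 − (0.0615/3)·(5.570) = +3.356 V.

+3.356 V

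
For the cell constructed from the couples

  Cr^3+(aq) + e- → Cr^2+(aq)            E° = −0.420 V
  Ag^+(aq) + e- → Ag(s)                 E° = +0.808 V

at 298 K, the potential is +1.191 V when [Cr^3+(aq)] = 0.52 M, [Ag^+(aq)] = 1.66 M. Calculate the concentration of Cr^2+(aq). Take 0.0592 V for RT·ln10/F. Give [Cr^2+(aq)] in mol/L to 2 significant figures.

With Ag⁺/Ag at the cathode and Cr³⁺/Cr²⁺ at the anode, E°cell = +0.808 − (−0.420) = +1.228 V (n = 1).
From the Nernst equation, log Q = n(E° − E)/0.0592 = 1·(+1.228 − (+1.191))/0.0592 = 0.625.
For Ag^+(aq) + Cr^2+(aq) → Ag(s) + Cr^3+(aq), the reaction quotient is Q = [Cr^3+(aq)] / ([Ag^+(aq)]·[Cr^2+(aq)]).
Substituting the known concentrations and solving, log [Cr^2+(aq)] = −1.129 and [Cr^2+(aq)] = 0.074 M.

0.074 M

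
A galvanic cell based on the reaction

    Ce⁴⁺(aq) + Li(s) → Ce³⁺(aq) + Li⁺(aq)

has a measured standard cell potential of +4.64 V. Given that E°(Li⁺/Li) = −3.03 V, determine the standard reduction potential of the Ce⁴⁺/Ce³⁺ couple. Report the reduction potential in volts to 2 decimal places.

In the reaction as written the Ce⁴⁺/Ce³⁺ couple is reduced (cathode) and Li⁺/Li is oxidized (anode), so E°cell = E°(Ce⁴⁺/Ce³⁺) − E°(Li⁺/Li).
E°(Ce⁴⁺/Ce³⁺) = E°cell + E°(anode) = +4.64 + (−3.03) = +1.61 V.

+1.61 V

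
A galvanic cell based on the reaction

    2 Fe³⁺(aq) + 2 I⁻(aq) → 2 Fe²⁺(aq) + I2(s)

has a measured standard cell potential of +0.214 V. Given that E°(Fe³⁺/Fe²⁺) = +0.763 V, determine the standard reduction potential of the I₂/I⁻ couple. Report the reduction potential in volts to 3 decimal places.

+0.549 V

In the reaction as written the Fe³⁺/Fe²⁺ couple is reduced (cathode) and I₂/I⁻ is oxidized (anode), so E°cell = E°(Fe³⁺/Fe²⁺) − E°(I₂/I⁻).
E°(I₂/I⁻) = E°(cathode) − E°cell = +0.763 − (+0.214) = +0.549 V.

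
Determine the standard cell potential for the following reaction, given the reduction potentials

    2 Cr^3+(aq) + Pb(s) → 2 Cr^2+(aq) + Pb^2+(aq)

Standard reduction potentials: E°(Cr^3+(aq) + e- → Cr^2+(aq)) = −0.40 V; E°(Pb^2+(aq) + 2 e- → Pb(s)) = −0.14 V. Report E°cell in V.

−0.26 V

In the reaction as written, Cr^3+(aq) is reduced (cathode) and Pb^2+(aq) is produced by oxidation at the anode.
E°cell = E°(cathode) − E°(anode) = −0.40 − (−0.14) = −0.26 V.
The negative E°cell means the reaction is non-spontaneous in the direction written.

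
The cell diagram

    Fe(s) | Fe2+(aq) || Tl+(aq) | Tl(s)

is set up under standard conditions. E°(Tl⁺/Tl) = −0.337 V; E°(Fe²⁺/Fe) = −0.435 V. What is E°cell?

By convention the left-hand electrode in cell notation is the anode (oxidation) and the right-hand electrode is the cathode (reduction).
E°cell = E°(right) − E°(left) = −0.337 − (−0.435) = +0.098 V.

+0.098 V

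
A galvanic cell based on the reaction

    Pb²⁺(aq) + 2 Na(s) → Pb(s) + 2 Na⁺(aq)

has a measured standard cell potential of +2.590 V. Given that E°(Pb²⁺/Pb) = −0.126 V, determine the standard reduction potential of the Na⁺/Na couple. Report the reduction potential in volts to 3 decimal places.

In the reaction as written the Pb²⁺/Pb couple is reduced (cathode) and Na⁺/Na is oxidized (anode), so E°cell = E°(Pb²⁺/Pb) − E°(Na⁺/Na).
E°(Na⁺/Na) = E°(cathode) − E°cell = −0.126 − (+2.590) = −2.716 V.

−2.716 V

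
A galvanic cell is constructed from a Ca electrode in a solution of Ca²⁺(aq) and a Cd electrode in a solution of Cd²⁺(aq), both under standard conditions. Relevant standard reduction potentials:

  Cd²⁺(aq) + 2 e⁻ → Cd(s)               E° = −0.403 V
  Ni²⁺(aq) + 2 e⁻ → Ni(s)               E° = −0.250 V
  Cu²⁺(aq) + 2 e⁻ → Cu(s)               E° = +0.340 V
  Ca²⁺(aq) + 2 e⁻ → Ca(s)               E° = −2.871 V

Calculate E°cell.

Of the two couples in this cell, the one with the more positive reduction potential is reduced at the cathode: here that is Cd²⁺/Cd (−0.403 V); Ca²⁺/Ca (−2.871 V) is the anode.
E°cell = E°(cathode) − E°(anode) = −0.403 − (−2.871) = +2.468 V.

+2.468 V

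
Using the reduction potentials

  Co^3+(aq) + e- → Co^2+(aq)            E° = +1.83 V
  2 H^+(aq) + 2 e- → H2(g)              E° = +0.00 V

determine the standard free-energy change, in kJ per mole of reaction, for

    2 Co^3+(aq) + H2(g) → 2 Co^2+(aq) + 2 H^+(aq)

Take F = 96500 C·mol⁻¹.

−353 kJ/mol

In the reaction as written Co^3+(aq) is reduced, so the Co³⁺/Co²⁺ couple is the cathode and 2H⁺/H₂ is the anode.
E°cell = +1.83 − (+0.00) = +1.83 V; balancing electrons gives n = 2.
ΔG° = −nFE°cell = −(2)(96500)(+1.83) J/mol = −353 kJ/mol.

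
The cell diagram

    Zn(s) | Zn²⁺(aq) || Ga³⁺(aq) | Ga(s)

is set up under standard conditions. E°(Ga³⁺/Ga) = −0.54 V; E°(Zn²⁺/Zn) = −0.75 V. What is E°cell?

By convention the left-hand electrode in cell notation is the anode (oxidation) and the right-hand electrode is the cathode (reduction).
E°cell = E°(right) − E°(left) = −0.54 − (−0.75) = +0.21 V.

+0.21 V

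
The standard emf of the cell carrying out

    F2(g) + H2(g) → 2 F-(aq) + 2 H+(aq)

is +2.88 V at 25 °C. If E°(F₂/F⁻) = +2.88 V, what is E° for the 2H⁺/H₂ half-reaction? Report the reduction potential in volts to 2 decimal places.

+0.00 V

In the reaction as written the F₂/F⁻ couple is reduced (cathode) and 2H⁺/H₂ is oxidized (anode), so E°cell = E°(F₂/F⁻) − E°(2H⁺/H₂).
E°(2H⁺/H₂) = E°(cathode) − E°cell = +2.88 − (+2.88) = +0.00 V.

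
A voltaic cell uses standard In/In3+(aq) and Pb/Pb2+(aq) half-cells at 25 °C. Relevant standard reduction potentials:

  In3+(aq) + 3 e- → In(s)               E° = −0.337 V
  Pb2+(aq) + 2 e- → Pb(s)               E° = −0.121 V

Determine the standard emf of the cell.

The Pb²⁺/Pb couple has the higher E°, so Pb ion is reduced (cathode) and In is oxidized (anode).
E°cell = E°(cathode) − E°(anode) = −0.121 − (−0.337) = +0.216 V.

+0.216 V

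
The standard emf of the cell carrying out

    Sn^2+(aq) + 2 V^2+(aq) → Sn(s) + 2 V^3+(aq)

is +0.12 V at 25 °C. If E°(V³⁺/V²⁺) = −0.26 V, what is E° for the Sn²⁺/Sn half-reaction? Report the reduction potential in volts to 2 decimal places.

In the reaction as written the Sn²⁺/Sn couple is reduced (cathode) and V³⁺/V²⁺ is oxidized (anode), so E°cell = E°(Sn²⁺/Sn) − E°(V³⁺/V²⁺).
E°(Sn²⁺/Sn) = E°cell + E°(anode) = +0.12 + (−0.26) = −0.14 V.

−0.14 V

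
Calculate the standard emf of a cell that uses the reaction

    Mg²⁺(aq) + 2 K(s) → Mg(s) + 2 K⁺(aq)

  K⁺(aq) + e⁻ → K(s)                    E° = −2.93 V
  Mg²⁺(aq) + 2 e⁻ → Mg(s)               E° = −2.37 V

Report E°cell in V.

In the reaction as written, Mg²⁺(aq) is reduced (cathode) and K⁺(aq) is produced by oxidation at the anode.
E°cell = E°(cathode) − E°(anode) = −2.37 − (−2.93) = +0.56 V.
The positive value indicates the reaction is spontaneous as written.

+0.56 V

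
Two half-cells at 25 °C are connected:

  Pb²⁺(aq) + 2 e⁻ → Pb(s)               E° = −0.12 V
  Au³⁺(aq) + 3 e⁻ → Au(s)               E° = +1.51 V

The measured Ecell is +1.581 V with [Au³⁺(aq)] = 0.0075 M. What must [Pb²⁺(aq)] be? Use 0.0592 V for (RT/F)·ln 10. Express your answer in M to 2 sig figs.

1.7 M

The Au³⁺/Au couple has the larger reduction potential, so it is the cathode: E°cell = +1.51 − (−0.12) = +1.63 V and n = 6.
From the Nernst equation, log Q = n(E° − E)/0.0592 = 6·(+1.63 − (+1.581))/0.0592 = 4.966.
Balancing electrons gives 2 Au³⁺(aq) + 3 Pb(s) → 2 Au(s) + 3 Pb²⁺(aq); thus Q = [Pb²⁺(aq)]^3 / [Au³⁺(aq)]^2.
Isolating [Pb²⁺(aq)] in Q = 10^{4.966} yields log [Pb²⁺(aq)] = 0.239, i.e. 1.7 M.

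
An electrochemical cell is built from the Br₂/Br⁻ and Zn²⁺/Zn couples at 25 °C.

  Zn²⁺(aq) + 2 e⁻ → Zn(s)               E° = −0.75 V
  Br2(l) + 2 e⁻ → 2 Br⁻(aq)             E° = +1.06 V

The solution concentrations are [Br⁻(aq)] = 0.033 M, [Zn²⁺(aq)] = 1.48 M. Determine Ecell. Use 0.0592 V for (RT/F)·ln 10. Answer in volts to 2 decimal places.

Since E°(Br₂/Br⁻) > E°(Zn²⁺/Zn), Br₂/Br⁻ serves as the cathode.
E°cell = +1.06 − (−0.75) = +1.81 V, with n = 2 electrons transferred.
Balancing gives Br2(l) + Zn(s) → 2 Br⁻(aq) + Zn²⁺(aq); hence Q = [Br⁻(aq)]^2·[Zn²⁺(aq)] = 0.00161 (log Q = −2.793).
By the Nernst equation, E = +1.81 − (0.0592/2)·(−2.793) = +1.89 V.

+1.89 V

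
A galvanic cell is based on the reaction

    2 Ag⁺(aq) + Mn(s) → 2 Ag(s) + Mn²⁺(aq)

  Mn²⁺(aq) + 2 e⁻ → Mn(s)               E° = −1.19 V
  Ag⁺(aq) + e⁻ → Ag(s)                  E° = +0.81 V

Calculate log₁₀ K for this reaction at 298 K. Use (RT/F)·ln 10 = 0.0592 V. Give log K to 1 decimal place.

The Ag⁺/Ag couple is reduced (cathode); E°cell = +0.81 − (−1.19) = +2.00 V with n = 2.
At equilibrium E = 0, so log K = nE°cell / 0.0592 = (2)(+2.00) / 0.0592 = 67.6.

log K = 67.6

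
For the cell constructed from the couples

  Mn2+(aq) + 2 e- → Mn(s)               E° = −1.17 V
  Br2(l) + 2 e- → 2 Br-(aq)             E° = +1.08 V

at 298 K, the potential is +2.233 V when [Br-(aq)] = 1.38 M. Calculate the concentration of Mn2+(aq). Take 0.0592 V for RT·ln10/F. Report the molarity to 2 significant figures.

2.0 M

With Br₂/Br⁻ at the cathode and Mn²⁺/Mn at the anode, E°cell = +1.08 − (−1.17) = +2.25 V (n = 2).
Rearranging E = E° − (0.0592/n)·log Q gives log Q = 2(+2.25 − (+2.233))/0.0592 = 0.574.
For Br2(l) + Mn(s) → 2 Br-(aq) + Mn2+(aq), the reaction quotient is Q = [Br-(aq)]^2·[Mn2+(aq)].
Solving for the unknown gives log [Mn2+(aq)] = 0.294, so [Mn2+(aq)] ≈ 2.0 M.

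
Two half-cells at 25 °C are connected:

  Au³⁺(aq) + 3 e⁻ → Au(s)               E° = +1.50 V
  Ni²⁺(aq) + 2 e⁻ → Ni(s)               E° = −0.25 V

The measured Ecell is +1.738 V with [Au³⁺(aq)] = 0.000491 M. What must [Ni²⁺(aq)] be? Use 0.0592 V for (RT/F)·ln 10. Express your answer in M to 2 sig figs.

0.016 M

The Au³⁺/Au couple has the larger reduction potential, so it is the cathode: E°cell = +1.50 − (−0.25) = +1.75 V and n = 6.
Rearranging E = E° − (0.0592/n)·log Q gives log Q = 6(+1.75 − (+1.738))/0.0592 = 1.216.
Balancing electrons gives 2 Au³⁺(aq) + 3 Ni(s) → 2 Au(s) + 3 Ni²⁺(aq); thus Q = [Ni²⁺(aq)]^3 / [Au³⁺(aq)]^2.
Substituting the known concentrations and solving, log [Ni²⁺(aq)] = −1.801 and [Ni²⁺(aq)] = 0.016 M.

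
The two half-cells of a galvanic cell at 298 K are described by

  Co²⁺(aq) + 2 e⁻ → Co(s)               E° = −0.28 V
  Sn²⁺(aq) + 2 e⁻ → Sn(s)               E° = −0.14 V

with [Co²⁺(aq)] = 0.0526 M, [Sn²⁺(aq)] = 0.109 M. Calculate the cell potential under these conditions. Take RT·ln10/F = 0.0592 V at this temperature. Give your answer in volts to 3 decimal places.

Since E°(Sn²⁺/Sn) > E°(Co²⁺/Co), Sn²⁺/Sn serves as the cathode.
The standard potential is −0.14 − (−0.28) = +0.14 V and the balanced reaction transfers n = 2 electrons.
Balancing gives Sn²⁺(aq) + Co(s) → Sn(s) + Co²⁺(aq); hence Q = [Co²⁺(aq)] / [Sn²⁺(aq)] = 0.483 (log Q = −0.316).
Applying E = E° − (RT ln10/nF)·log Q gives +0.14 − (0.0592/2)(−0.316) = +0.149 V.

+0.149 V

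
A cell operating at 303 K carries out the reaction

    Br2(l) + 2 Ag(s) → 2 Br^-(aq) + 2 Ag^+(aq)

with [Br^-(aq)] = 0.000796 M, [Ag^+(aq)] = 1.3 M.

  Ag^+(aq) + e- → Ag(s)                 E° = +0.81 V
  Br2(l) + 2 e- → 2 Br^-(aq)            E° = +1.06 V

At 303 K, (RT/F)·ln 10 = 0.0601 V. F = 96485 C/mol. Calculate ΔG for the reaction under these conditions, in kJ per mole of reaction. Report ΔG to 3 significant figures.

The standard cell potential is +1.06 − (+0.81) = +0.25 V, with n = 2 electrons in the balanced equation.
Here Q = [Br^-(aq)]^2·[Ag^+(aq)]^2 = 1.07×10^−6 (log Q = −5.970), giving E = +0.25 − (0.0601/2)·(−5.970) = +0.4294 V.
Finally ΔG = −nFE = −(2)(96485 C/mol)(+0.4294 V) = −82.9 kJ/mol.

−82.9 kJ/mol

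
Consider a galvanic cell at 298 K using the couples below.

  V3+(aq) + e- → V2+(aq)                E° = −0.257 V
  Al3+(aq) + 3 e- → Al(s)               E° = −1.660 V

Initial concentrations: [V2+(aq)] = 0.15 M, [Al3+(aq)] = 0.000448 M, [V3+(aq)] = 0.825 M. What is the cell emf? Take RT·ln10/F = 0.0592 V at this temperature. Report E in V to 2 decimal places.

+1.51 V

The V³⁺/V²⁺ couple has the more positive E°, so it is the cathode; Al³⁺/Al is the anode.
E°cell = E°cat − E°an = −0.257 − (−1.660) = +1.403 V; n = 3.
For the overall reaction 3 V3+(aq) + Al(s) → 3 V2+(aq) + Al3+(aq), Q = ([V2+(aq)]^3·[Al3+(aq)]) / [V3+(aq)]^3 = 2.69×10^−6, giving log Q = −5.570.
By the Nernst equation, E = +1.403 − (0.0592/3)·(−5.570) = +1.51 V.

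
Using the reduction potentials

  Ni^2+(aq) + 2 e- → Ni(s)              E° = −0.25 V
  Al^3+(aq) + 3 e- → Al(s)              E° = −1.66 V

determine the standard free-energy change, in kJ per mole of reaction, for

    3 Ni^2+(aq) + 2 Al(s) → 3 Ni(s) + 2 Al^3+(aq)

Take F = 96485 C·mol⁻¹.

−816 kJ/mol

In the reaction as written Ni^2+(aq) is reduced, so the Ni²⁺/Ni couple is the cathode and Al³⁺/Al is the anode.
E°cell = −0.25 − (−1.66) = +1.41 V; balancing electrons gives n = 6.
ΔG° = −nFE°cell = −(6)(96485)(+1.41) J/mol = −816 kJ/mol.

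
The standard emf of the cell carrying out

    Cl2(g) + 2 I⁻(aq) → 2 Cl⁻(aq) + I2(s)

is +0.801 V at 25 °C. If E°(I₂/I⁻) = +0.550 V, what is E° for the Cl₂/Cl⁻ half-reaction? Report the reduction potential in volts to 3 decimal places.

In the reaction as written the Cl₂/Cl⁻ couple is reduced (cathode) and I₂/I⁻ is oxidized (anode), so E°cell = E°(Cl₂/Cl⁻) − E°(I₂/I⁻).
E°(Cl₂/Cl⁻) = E°cell + E°(anode) = +0.801 + (+0.550) = +1.351 V.

+1.351 V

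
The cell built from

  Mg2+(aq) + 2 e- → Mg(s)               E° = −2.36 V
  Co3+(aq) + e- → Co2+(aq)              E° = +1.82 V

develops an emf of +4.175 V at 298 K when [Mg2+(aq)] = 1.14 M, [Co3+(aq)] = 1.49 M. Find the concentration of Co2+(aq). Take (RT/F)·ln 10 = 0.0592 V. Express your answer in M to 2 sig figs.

1.7 M

The Co³⁺/Co²⁺ couple has the larger reduction potential, so it is the cathode: E°cell = +1.82 − (−2.36) = +4.18 V and n = 2.
Rearranging E = E° − (0.0592/n)·log Q gives log Q = 2(+4.18 − (+4.175))/0.0592 = 0.169.
Balancing electrons gives 2 Co3+(aq) + Mg(s) → 2 Co2+(aq) + Mg2+(aq); thus Q = ([Co2+(aq)]^2·[Mg2+(aq)]) / [Co3+(aq)]^2.
Solving for the unknown gives log [Co2+(aq)] = 0.229, so [Co2+(aq)] ≈ 1.7 M.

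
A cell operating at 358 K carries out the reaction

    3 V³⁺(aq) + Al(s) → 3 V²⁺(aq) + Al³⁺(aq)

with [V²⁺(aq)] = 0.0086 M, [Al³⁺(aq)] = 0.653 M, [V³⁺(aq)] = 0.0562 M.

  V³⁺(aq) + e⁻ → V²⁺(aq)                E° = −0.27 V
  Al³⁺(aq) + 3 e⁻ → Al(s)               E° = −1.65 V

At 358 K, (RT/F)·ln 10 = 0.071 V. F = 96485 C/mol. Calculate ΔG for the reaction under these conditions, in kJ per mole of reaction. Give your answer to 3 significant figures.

E°cell = −0.27 − (−1.65) = +1.38 V; the balanced reaction transfers n = 3 electrons.
Here Q = ([V²⁺(aq)]^3·[Al³⁺(aq)]) / [V³⁺(aq)]^3 = 0.00234 (log Q = −2.631), giving E = +1.38 − (0.071/3)·(−2.631) = +1.4423 V.
Then ΔG = −nFE = −3 × 96485 × +1.4423 J/mol = −417 kJ/mol.

−417 kJ/mol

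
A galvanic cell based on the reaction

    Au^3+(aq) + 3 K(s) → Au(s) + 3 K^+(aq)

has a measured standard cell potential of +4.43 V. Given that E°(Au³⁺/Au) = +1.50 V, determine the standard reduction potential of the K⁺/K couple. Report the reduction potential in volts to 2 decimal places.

In the reaction as written the Au³⁺/Au couple is reduced (cathode) and K⁺/K is oxidized (anode), so E°cell = E°(Au³⁺/Au) − E°(K⁺/K).
E°(K⁺/K) = E°(cathode) − E°cell = +1.50 − (+4.43) = −2.93 V.

−2.93 V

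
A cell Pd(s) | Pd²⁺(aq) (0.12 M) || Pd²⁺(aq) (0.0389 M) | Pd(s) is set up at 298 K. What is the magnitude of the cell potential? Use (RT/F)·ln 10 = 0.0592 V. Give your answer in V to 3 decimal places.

0.014 V

For a concentration cell E°cell = 0, since both electrodes use the same couple.
The compartment with the higher Pd²⁺(aq) concentration (0.12 M) acts as the cathode; ions are reduced there and produced at the dilute (0.0389 M) anode.
With n = 2, Ecell = −(0.0592/2)·log([dilute]/[conc]) = −(0.0592/2)·log(0.0389/0.12) = +0.014 V.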